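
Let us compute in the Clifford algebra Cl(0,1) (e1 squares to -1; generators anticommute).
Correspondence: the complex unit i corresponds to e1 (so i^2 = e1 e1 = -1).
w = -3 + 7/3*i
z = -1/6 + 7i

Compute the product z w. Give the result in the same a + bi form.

In blades: z = -1/6 + 7*e1, w = -3 + 7/3*e1.
Distribute z over w term by term (generator squares from the signature, products reordered to ascending indices): (-1/6)*w = 1/2 - 7/18*e1; (7*e1)*w = -49/3 - 21*e1.
Sum: -95/6 - 385/18*e1; translating back through the correspondence:
Answer: -95/6 - 385/18*i


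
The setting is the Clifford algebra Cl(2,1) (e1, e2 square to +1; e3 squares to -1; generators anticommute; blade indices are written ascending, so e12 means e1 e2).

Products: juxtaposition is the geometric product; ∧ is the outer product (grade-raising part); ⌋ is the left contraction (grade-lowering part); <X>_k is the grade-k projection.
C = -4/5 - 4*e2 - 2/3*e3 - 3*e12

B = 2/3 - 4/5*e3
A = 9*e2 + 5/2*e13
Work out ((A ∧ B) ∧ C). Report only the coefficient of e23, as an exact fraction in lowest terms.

step 1: 6*e2 + 5/3*e13 - 36/5*e23
step 2: -24/5*e2 - 4/3*e13 + 44/25*e23 + 20/3*e123
Answer: 44/25


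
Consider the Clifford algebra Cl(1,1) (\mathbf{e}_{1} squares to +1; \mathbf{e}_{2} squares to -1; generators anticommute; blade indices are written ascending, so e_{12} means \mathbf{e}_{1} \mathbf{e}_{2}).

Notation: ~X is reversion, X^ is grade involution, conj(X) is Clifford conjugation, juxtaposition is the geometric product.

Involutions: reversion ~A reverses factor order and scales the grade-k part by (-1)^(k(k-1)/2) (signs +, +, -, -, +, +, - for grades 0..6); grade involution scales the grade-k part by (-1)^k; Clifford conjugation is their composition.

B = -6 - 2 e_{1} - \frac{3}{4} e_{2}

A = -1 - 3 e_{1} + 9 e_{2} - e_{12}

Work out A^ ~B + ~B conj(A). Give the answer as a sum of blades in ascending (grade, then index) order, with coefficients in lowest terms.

first term: -\frac{27}{4} - \frac{67}{4} e_{1} + \frac{211}{4} e_{2} - \frac{57}{4} e_{12}
second term: -\frac{27}{4} - \frac{67}{4} e_{1} + \frac{211}{4} e_{2} + \frac{57}{4} e_{12}
Answer: -\frac{27}{2} - \frac{67}{2} e_{1} + \frac{211}{2} e_{2}


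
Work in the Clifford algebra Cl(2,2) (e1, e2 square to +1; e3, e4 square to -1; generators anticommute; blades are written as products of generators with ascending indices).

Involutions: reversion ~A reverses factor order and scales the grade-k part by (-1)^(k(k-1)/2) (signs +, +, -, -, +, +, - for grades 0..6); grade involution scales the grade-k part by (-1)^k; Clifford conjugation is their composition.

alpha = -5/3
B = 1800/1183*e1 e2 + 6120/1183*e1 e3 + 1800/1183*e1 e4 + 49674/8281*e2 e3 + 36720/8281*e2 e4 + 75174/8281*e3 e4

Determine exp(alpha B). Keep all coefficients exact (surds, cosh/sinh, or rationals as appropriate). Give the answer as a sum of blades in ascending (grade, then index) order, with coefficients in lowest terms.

B^2 term by term: the squares give (1800/1183)^2*(e1 e2)^2 + (6120/1183)^2*(e1 e3)^2 + (1800/1183)^2*(e1 e4)^2 + (49674/8281)^2*(e2 e3)^2 + (36720/8281)^2*(e2 e4)^2 + (75174/8281)^2*(e3 e4)^2 = 3240000/1399489*(-1) + 37454400/1399489*(+1) + 3240000/1399489*(+1) + 2467506276/68574961*(+1) + 1348358400/68574961*(+1) + 5651130276/68574961*(-1) = 0 (each basis 2-blade squares to minus the product of its generators' squares); cross terms between blades sharing an index anticommute and cancel; the commuting (index-disjoint) pairs give grade-4 terms 2*c*c'*(blade product), which cancel blade by blade — e1 e2 e3 e4: 270626400/9796423 - 449452800/9796423 + 178826400/9796423 = 0 — confirming B is simple. So B^2 = 0.
B^2 = 0, and the exponential is exactly linear here: exp(alpha B) = 1 + alpha B (parabolic case).
Answer: 1 - 3000/1183*e1 e2 - 10200/1183*e1 e3 - 3000/1183*e1 e4 - 82790/8281*e2 e3 - 61200/8281*e2 e4 - 125290/8281*e3 e4


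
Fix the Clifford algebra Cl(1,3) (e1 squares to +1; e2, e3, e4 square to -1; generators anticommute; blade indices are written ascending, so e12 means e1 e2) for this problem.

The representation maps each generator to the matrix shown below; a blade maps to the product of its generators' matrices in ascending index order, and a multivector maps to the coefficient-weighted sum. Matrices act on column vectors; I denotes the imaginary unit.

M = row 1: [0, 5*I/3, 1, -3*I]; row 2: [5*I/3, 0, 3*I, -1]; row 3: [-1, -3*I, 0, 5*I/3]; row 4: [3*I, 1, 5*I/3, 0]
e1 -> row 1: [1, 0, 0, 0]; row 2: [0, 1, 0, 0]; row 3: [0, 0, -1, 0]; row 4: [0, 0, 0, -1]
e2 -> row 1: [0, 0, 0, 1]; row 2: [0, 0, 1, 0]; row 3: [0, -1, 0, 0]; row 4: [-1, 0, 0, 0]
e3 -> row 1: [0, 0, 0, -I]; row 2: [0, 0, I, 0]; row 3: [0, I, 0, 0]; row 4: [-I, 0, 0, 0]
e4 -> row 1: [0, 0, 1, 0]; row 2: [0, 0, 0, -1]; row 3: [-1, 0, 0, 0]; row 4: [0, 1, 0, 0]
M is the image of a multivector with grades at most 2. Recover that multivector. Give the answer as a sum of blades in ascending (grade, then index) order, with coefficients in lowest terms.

Method: the blade images are trace-orthogonal — tr(rho(e_A) rho(e_B)^-1) = 4 if A = B and 0 otherwise — and rho(e_A)^-1 = (e_A)^2 * rho(e_A) with (e_A)^2 = +1 or -1, so the coefficient of e_A in the preimage is (e_A)^2 * tr(M rho(e_A))/4.
Nonzero projections over blades of grade <= 2: e4: (e4)^2 = -1, tr(M rho(e4)) = -4, coefficient 1; e13: (e13)^2 = +1, tr(M rho(e13)) = 12, coefficient 3; e34: (e34)^2 = -1, tr(M rho(e34)) = 20/3, coefficient -5/3. Every other blade of grade <= 2 projects to 0.
Answer: e4 + 3*e13 - 5/3*e34


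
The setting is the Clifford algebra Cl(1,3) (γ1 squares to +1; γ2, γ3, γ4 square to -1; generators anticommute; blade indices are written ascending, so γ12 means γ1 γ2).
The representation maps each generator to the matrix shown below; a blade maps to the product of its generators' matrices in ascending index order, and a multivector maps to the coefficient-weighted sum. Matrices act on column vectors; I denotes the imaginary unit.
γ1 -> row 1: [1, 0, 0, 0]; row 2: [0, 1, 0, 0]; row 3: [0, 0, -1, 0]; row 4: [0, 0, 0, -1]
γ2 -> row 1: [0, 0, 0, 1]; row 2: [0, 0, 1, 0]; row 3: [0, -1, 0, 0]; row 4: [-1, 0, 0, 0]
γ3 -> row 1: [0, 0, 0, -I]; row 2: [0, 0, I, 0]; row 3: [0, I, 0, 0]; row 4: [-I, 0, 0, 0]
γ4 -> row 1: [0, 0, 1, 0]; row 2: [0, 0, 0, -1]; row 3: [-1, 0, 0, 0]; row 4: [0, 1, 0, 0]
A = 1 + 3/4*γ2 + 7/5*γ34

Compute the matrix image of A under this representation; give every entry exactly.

Bivector images (products of the table entries): rho(γ34) = rho(γ3)rho(γ4) = row 1: [0, -I, 0, 0]; row 2: [-I, 0, 0, 0]; row 3: [0, 0, 0, -I]; row 4: [0, 0, -I, 0].
M = (1)*1 + (3/4)*rho(γ2) + (7/5)*rho(γ34), summed entrywise (1 is the identity matrix):
Answer: row 1: [1, -7*I/5, 0, 3/4]; row 2: [-7*I/5, 1, 3/4, 0]; row 3: [0, -3/4, 1, -7*I/5]; row 4: [-3/4, 0, -7*I/5, 1]


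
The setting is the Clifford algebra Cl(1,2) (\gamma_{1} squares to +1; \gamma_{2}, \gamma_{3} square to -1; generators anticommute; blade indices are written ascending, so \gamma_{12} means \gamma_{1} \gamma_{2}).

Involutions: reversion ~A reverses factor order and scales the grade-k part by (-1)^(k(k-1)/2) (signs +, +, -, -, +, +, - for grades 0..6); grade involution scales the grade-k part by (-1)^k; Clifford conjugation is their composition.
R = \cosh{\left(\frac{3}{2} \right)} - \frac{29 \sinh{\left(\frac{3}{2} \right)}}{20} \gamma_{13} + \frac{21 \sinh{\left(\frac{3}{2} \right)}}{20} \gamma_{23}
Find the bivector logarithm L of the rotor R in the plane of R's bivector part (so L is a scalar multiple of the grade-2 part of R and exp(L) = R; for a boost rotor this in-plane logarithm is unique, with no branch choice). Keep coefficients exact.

The scalar part of R is \cosh{\left(\frac{3}{2} \right)}, which fixes the rapidity magnitude through cosh (cosh is even, so it cannot fix the sign — the bivector part carries that); dividing the bivector part by sinh of the rapidity gives the plane, and L = rapidity * plane, where the joint sign ambiguity of (rapidity, plane) cancels in the product.
Concretely: cosh(rapidity) = \cosh{\left(\frac{3}{2} \right)} gives rapidity = ±\frac{3}{2}, and since rapidity/sinh(rapidity) is even the sign is immaterial: L = (rapidity/sinh(rapidity)) * <R>_2 = (\frac{3}{2 \sinh{\left(\frac{3}{2} \right)}}) * <R>_2.
Answer: - \frac{87}{40} \gamma_{13} + \frac{63}{40} \gamma_{23}


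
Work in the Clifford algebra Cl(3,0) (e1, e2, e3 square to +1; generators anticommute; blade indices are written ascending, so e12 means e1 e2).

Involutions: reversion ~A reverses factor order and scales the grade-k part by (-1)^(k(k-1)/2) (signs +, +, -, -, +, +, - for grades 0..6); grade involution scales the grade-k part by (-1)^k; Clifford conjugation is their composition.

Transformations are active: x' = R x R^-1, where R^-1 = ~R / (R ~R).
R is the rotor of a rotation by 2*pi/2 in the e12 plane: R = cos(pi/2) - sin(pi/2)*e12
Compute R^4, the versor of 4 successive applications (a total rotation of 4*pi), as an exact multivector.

Half-angle bookkeeping: 4 applications in e12 add up to rotor phase 4*pi/2 = 2*pi, so R^4 = cos(2*pi) - sin(2*pi)*e12.
cos(2*pi) = 1 and sin(2*pi) = 0, so R^4 = 1. The total rotation 4*pi is 2 full turns, so every vector returns to itself, yet the rotor is +1, back on the identity sheet (an even number of 2*pi turns).
Answer: 1


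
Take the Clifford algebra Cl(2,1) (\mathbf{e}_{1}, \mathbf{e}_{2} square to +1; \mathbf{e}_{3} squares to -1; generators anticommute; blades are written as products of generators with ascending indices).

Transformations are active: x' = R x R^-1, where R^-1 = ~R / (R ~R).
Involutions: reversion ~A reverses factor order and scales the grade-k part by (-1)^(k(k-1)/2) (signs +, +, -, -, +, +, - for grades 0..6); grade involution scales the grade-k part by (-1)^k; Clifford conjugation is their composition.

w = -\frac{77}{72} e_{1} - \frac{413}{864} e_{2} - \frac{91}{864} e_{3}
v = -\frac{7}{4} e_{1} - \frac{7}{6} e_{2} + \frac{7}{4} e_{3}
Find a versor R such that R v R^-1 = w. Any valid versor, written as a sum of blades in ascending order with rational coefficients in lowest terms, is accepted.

Sketch: the shared square \frac{49}{36} makes R = v + w = -\frac{203}{72} e_{1} - \frac{1421}{864} e_{2} + \frac{1421}{864} e_{3} the natural versor; its sandwich fixes that direction, negates (v - w)/2, and sends v to w.
Answer: -\frac{203}{72} e_{1} - \frac{1421}{864} e_{2} + \frac{1421}{864} e_{3}


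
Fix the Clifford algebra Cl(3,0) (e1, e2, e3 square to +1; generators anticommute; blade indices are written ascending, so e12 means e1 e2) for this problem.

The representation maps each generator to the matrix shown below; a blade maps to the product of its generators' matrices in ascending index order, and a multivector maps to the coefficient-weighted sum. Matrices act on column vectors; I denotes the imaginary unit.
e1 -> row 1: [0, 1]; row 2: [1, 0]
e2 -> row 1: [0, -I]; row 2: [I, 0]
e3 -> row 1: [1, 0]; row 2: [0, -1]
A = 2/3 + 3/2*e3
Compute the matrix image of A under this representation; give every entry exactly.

M = (2/3)*1 + (3/2)*rho(e3), summed entrywise (1 is the identity matrix):
Answer: row 1: [13/6, 0]; row 2: [0, -5/6]


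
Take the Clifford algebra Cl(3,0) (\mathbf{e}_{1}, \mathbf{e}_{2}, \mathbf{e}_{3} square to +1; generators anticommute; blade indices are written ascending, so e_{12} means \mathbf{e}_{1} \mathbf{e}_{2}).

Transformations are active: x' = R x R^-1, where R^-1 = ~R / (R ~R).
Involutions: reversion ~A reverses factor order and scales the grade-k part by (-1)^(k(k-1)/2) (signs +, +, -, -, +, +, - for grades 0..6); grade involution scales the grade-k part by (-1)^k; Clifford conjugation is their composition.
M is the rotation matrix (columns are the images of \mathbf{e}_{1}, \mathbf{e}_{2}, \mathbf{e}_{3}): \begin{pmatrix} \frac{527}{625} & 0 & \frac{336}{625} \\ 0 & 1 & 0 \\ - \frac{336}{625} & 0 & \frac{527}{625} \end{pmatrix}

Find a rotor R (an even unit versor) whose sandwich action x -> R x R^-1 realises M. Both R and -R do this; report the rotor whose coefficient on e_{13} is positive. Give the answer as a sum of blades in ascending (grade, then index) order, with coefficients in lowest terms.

Method: write R = a + b12*e_{12} + b13*e_{13} + b23*e_{23} with a^2 + b12^2 + b13^2 + b23^2 = 1 (so R^-1 = ~R). Expanding the columns R e_j ~R gives tr M = 4a^2 - 1 and, from the antisymmetric part, M21 - M12 = -4a*b12, M13 - M31 = 4a*b13, M32 - M23 = -4a*b23.
Here tr M = \frac{1679}{625}, so a^2 = (1 + tr M)/4 = \frac{576}{625} and a = ±\frac{24}{25}. Taking a = \frac{24}{25}: M21 - M12 = 0, M13 - M31 = \frac{672}{625}, M32 - M23 = 0, giving b12 = 0, b13 = \frac{7}{25}, b23 = 0, i.e. R = \frac{24}{25} + \frac{7}{25} e_{13}.
Its e_{13} coefficient is already positive.
Answer: \frac{24}{25} + \frac{7}{25} e_{13}. Key observation: the double cover Spin(3) -> SO(3) sends R and -R to the same matrix (trace \frac{1679}{625} here), so the stated sign of the e_{13} coefficient is what selects one sheet.


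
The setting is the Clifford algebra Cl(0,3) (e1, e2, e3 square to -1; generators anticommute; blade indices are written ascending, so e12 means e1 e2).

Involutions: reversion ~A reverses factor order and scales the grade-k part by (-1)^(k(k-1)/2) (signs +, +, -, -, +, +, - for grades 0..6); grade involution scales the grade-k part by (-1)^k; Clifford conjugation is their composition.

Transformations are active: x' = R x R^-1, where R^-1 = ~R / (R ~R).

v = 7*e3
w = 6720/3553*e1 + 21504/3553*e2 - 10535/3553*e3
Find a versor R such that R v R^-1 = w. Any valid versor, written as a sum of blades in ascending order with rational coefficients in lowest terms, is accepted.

Sketch: the shared square -49 makes R = v + w = 6720/3553*e1 + 21504/3553*e2 + 14336/3553*e3 the natural versor; its sandwich fixes that direction, negates (v - w)/2, and sends v to w.
Answer: 6720/3553*e1 + 21504/3553*e2 + 14336/3553*e3


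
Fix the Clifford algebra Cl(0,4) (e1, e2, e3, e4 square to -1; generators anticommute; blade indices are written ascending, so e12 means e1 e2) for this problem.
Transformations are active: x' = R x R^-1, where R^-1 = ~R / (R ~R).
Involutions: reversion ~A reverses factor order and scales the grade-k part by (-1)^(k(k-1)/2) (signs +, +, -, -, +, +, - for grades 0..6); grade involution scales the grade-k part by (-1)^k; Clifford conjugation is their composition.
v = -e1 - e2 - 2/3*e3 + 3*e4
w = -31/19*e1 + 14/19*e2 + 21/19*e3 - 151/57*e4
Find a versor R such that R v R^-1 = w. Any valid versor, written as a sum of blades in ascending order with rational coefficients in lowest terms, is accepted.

Take R = v + w = -50/19*e1 - 5/19*e2 + 25/57*e3 + 20/57*e4. Because q(v) = q(w) = -103/9, conjugation by R sends v exactly to w.
Answer: -50/19*e1 - 5/19*e2 + 25/57*e3 + 20/57*e4


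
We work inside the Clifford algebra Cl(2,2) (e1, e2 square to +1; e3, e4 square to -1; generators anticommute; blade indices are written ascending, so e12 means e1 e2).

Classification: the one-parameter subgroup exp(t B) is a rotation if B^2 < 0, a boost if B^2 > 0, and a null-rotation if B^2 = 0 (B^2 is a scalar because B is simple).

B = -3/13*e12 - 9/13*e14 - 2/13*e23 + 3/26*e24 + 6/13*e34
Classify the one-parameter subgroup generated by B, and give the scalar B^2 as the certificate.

B^2 term by term: the squares give (-3/13)^2*(e12)^2 + (-9/13)^2*(e14)^2 + (-2/13)^2*(e23)^2 + (3/26)^2*(e24)^2 + (6/13)^2*(e34)^2 = 9/169*(-1) + 81/169*(+1) + 4/169*(+1) + 9/676*(+1) + 36/169*(-1) = 1/4 (each basis 2-blade squares to minus the product of its generators' squares); cross terms between blades sharing an index anticommute and cancel; the commuting (index-disjoint) pairs give grade-4 terms 2*c*c'*(blade product), which cancel blade by blade — e1234: -36/169 + 36/169 = 0 — confirming B is simple. So B^2 = 1/4.
Answer: boost, certificate B^2 = 1/4. Note: conjugating B changes its blade decomposition but never the scalar B^2 = 1/4, whose sign settles the classification.


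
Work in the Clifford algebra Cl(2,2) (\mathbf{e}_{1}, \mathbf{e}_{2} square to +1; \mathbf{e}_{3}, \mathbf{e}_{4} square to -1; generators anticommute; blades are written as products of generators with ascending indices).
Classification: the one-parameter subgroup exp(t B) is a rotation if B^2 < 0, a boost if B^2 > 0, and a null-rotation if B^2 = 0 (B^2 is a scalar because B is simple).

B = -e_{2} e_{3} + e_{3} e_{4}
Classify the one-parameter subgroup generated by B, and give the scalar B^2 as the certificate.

B^2 term by term: the squares give (-1)^2*(e_{2} e_{3})^2 + (1)^2*(e_{3} e_{4})^2 = 1*(+1) + 1*(-1) = 0 (each basis 2-blade squares to minus the product of its generators' squares); cross terms between blades sharing an index anticommute and cancel. So B^2 = 0.
Answer: null-rotation, certificate B^2 = 0. Key observation: B^2 = 0 is a conjugation invariant, so its sign decides the class regardless of the surface form of B.


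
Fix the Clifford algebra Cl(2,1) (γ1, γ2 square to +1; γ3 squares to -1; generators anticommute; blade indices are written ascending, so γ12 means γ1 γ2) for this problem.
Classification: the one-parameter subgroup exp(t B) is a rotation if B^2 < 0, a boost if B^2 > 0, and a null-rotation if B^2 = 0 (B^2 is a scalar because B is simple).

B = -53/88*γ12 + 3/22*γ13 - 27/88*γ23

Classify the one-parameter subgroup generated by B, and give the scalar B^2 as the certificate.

B^2 term by term: the squares give (-53/88)^2*(γ12)^2 + (3/22)^2*(γ13)^2 + (-27/88)^2*(γ23)^2 = 2809/7744*(-1) + 9/484*(+1) + 729/7744*(+1) = -1/4 (each basis 2-blade squares to minus the product of its generators' squares); cross terms between blades sharing an index anticommute and cancel. So B^2 = -1/4.
Answer: rotation, certificate B^2 = -1/4. B^2 = -1/4 is basis-independent, so its sign is the whole story.


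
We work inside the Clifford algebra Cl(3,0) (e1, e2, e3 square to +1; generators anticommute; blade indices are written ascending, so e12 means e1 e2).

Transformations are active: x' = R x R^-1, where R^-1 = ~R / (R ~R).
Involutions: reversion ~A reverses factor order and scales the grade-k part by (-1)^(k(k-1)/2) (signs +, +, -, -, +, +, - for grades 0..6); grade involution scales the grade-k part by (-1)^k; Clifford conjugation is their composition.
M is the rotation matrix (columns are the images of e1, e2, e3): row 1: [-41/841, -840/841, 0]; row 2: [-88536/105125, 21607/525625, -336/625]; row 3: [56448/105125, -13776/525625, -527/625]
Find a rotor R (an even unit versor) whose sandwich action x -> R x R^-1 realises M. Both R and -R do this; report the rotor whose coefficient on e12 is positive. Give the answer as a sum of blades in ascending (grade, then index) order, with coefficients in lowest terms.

Method: write R = a + b12*e12 + b13*e13 + b23*e23 with a^2 + b12^2 + b13^2 + b23^2 = 1 (so R^-1 = ~R). Expanding the columns R e_j ~R gives tr M = 4a^2 - 1 and, from the antisymmetric part, M21 - M12 = -4a*b12, M13 - M31 = 4a*b13, M32 - M23 = -4a*b23.
Here tr M = -17889/21025, so a^2 = (1 + tr M)/4 = 784/21025 and a = ±28/145. Taking a = 28/145: M21 - M12 = 16464/105125, M13 - M31 = -56448/105125, M32 - M23 = 10752/21025, giving b12 = -147/725, b13 = -504/725, b23 = -96/145, i.e. R = 28/145 - 147/725*e12 - 504/725*e13 - 96/145*e23.
Its e12 coefficient is negative, so report the other preimage -R.
Answer: -28/145 + 147/725*e12 + 504/725*e13 + 96/145*e23. Sheet selection: the two-to-one cover makes ±R indistinguishable at the matrix level (trace -17889/21025), so uniqueness comes from the required sign on e12.


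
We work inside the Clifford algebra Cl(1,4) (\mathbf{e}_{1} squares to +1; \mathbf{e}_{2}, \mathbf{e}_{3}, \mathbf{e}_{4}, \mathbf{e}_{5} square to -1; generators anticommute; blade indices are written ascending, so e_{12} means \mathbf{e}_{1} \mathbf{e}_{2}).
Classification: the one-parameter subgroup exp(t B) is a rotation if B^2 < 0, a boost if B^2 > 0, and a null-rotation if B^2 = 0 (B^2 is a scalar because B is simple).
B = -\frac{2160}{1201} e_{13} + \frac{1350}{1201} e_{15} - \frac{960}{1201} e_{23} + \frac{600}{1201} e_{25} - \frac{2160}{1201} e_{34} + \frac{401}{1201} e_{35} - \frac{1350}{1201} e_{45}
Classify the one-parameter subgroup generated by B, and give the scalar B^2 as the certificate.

B^2 term by term: the squares give (-\frac{2160}{1201})^2*(e_{13})^2 + (\frac{1350}{1201})^2*(e_{15})^2 + (-\frac{960}{1201})^2*(e_{23})^2 + (\frac{600}{1201})^2*(e_{25})^2 + (-\frac{2160}{1201})^2*(e_{34})^2 + (\frac{401}{1201})^2*(e_{35})^2 + (-\frac{1350}{1201})^2*(e_{45})^2 = \frac{4665600}{1442401}*(+1) + \frac{1822500}{1442401}*(+1) + \frac{921600}{1442401}*(-1) + \frac{360000}{1442401}*(-1) + \frac{4665600}{1442401}*(-1) + \frac{160801}{1442401}*(-1) + \frac{1822500}{1442401}*(-1) = -1 (each basis 2-blade squares to minus the product of its generators' squares); cross terms between blades sharing an index anticommute and cancel; the commuting (index-disjoint) pairs give grade-4 terms 2*c*c'*(blade product), which cancel blade by blade — e_{1235}: \frac{2592000}{1442401} - \frac{2592000}{1442401} = 0; e_{1345}: \frac{5832000}{1442401} - \frac{5832000}{1442401} = 0; e_{2345}: \frac{2592000}{1442401} - \frac{2592000}{1442401} = 0 — confirming B is simple. So B^2 = -1.
Answer: rotation, certificate B^2 = -1. Why this suffices: the scalar -1 survives any versor conjugation, so its sign alone determines the class however B is presented.


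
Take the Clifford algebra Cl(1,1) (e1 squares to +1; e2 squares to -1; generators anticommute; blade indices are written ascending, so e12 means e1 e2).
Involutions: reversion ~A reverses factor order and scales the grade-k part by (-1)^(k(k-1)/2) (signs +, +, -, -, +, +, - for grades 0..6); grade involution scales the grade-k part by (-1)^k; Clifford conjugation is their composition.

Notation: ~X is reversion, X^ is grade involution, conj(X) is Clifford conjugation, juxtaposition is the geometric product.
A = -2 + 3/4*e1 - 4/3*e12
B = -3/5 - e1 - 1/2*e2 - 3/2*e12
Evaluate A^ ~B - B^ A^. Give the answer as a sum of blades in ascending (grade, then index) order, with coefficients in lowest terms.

first term: -1/20 + 107/60*e1 - 35/24*e2 - 73/40*e12
second term: 49/20 - 133/60*e1 - 83/24*e2 + 167/40*e12
Answer: -5/2 + 4*e1 + 2*e2 - 6*e12


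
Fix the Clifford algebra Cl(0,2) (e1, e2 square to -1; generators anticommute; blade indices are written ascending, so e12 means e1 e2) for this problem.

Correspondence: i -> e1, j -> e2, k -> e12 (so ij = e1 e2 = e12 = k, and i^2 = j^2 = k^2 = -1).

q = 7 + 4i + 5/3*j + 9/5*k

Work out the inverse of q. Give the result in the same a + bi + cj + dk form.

In blades: q = 7 + 4*e1 + 5/3*e2 + 9/5*e12.
With qbar = 7 - 4*e1 - 5/3*e2 - 9/5*e12 (scalar fixed, mapped units negated), q qbar = 15979/225 (the sum of squared coefficients), so q^-1 = qbar / (15979/225) = 1575/15979 - 900/15979*e1 - 375/15979*e2 - 405/15979*e12; translating back:
Answer: 1575/15979 - 900/15979*i - 375/15979*j - 405/15979*k


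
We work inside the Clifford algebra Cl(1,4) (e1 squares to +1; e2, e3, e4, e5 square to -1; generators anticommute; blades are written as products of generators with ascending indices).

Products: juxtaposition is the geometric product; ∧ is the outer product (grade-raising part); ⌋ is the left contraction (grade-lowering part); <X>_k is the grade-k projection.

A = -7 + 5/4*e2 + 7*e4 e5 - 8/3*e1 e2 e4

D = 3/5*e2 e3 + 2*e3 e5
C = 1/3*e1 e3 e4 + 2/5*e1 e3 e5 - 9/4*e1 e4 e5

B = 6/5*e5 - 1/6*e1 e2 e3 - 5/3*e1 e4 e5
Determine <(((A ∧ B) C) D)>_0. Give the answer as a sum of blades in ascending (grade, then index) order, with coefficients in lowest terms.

step 1: -42/5*e5 + 3/2*e2 e5 + 7/6*e1 e2 e3 + 35/3*e1 e4 e5 - 67/60*e1 e2 e4 e5 - 7/6*e1 e2 e3 e4 e5
step 2: 105/4 + 201/80*e2 + 84/25*e1 e3 - 189/10*e1 e4 - 21/8*e2 e3 - 77/90*e2 e4 - 7/90*e2 e5 - 14/3*e3 e4 + 35/9*e3 e5 + 3/5*e1 e2 e3 - 27/8*e1 e2 e4 - 67/150*e2 e3 e4 + 67/180*e2 e3 e5 + 14/5*e1 e3 e4 e5 - 21/8*e2 e3 e4 e5 + 1/2*e1 e2 e3 e4 e5
step 3: -2233/360 - 9/25*e1 - 67/90*e2 - 603/400*e3 + 67/250*e4 - 67/300*e5 + 252/125*e1 e2 + 28/5*e1 e4 - 168/25*e1 e5 + 2807/180*e2 e3 - 161/20*e2 e4 + 91/12*e2 e5 + 77/150*e3 e4 + 3941/75*e3 e5 - 931/120*e4 e5 + e1 e2 e4 - 6/5*e1 e2 e5 + 81/40*e1 e3 e4 - 3/10*e1 e4 e5 + 201/40*e2 e3 e5 - 67/75*e2 e4 e5 - 567/50*e1 e2 e3 e4 + 42/25*e1 e2 e4 e5 + 189/5*e1 e3 e4 e5 + 77/45*e2 e3 e4 e5 + 27/4*e1 e2 e3 e4 e5
step 4: -2233/360
Answer: -2233/360


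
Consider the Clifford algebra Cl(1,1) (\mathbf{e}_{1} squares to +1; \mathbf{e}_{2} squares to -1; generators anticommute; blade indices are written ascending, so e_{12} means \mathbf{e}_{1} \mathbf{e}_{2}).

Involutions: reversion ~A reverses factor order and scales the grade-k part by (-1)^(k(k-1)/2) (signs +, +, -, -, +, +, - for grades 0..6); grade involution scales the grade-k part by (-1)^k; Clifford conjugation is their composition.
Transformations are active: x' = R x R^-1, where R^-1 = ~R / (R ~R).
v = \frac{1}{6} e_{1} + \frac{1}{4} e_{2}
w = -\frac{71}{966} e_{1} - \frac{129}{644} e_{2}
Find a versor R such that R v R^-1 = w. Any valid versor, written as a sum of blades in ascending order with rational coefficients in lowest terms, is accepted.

Why this works: both vectors square to -\frac{5}{144}, so q(v) = q(w) and R = v + w = \frac{15}{161} e_{1} + \frac{8}{161} e_{2} carries v to w — its own direction survives, the complement (v - w)/2 flips.
Answer: \frac{15}{161} e_{1} + \frac{8}{161} e_{2}


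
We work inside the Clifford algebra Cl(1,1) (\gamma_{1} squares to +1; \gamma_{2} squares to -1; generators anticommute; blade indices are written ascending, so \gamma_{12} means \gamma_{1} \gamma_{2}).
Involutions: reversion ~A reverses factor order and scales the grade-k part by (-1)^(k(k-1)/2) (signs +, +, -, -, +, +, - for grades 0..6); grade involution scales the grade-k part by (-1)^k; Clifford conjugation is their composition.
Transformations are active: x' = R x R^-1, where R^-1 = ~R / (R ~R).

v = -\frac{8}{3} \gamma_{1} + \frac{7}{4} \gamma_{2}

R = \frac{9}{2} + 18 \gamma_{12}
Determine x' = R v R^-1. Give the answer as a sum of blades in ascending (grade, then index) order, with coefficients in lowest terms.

~R = \frac{9}{2} - 18 \gamma_{12}, and R ~R = -\frac{1215}{4}, so R^-1 = ~R / (-\frac{1215}{4}).
R v = -\frac{87}{2} \gamma_{1} + \frac{447}{8} \gamma_{2}
Answer: \frac{178}{45} \gamma_{1} - \frac{613}{180} \gamma_{2}


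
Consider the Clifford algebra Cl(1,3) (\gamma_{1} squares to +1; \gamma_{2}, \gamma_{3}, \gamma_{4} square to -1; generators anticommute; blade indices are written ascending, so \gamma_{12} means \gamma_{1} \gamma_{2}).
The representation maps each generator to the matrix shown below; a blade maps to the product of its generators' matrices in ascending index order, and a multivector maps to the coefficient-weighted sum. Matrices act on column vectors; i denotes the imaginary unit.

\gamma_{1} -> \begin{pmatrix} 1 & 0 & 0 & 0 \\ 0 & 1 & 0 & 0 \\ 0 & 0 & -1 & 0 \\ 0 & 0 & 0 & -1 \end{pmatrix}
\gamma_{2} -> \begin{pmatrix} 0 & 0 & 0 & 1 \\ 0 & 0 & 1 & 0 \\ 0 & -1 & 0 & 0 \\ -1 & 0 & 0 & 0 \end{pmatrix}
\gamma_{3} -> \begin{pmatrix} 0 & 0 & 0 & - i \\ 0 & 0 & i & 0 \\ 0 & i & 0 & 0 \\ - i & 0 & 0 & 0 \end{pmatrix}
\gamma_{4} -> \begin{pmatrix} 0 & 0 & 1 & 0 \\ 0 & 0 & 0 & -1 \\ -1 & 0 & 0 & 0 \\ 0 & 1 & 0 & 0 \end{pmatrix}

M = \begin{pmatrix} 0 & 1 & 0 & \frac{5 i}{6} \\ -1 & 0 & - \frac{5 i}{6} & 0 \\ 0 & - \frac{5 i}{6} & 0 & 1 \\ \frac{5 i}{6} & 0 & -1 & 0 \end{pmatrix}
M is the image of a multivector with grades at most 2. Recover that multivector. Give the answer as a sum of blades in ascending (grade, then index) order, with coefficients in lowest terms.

Method: the blade images are trace-orthogonal — tr(rho(e_A) rho(e_B)^-1) = 4 if A = B and 0 otherwise — and rho(e_A)^-1 = (e_A)^2 * rho(e_A) with (e_A)^2 = +1 or -1, so the coefficient of e_A in the preimage is (e_A)^2 * tr(M rho(e_A))/4.
Nonzero projections over blades of grade <= 2: \gamma_{3}: (\gamma_{3})^2 = -1, tr(M rho(\gamma_{3})) = \frac{10}{3}, coefficient -\frac{5}{6}; \gamma_{24}: (\gamma_{24})^2 = -1, tr(M rho(\gamma_{24})) = -4, coefficient 1. Every other blade of grade <= 2 projects to 0.
Answer: -\frac{5}{6} \gamma_{3} + \gamma_{24}


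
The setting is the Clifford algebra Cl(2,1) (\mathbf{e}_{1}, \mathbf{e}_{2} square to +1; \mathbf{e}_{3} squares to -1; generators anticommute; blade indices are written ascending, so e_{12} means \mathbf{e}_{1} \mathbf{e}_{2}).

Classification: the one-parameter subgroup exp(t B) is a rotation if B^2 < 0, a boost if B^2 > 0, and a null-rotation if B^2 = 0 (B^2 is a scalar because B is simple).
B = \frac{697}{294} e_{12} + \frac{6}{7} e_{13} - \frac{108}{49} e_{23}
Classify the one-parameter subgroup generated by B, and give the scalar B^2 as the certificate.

B^2 term by term: the squares give (\frac{697}{294})^2*(e_{12})^2 + (\frac{6}{7})^2*(e_{13})^2 + (-\frac{108}{49})^2*(e_{23})^2 = \frac{485809}{86436}*(-1) + \frac{36}{49}*(+1) + \frac{11664}{2401}*(+1) = -\frac{1}{36} (each basis 2-blade squares to minus the product of its generators' squares); cross terms between blades sharing an index anticommute and cancel. So B^2 = -\frac{1}{36}.
Answer: rotation, certificate B^2 = -\frac{1}{36}. The scalar -\frac{1}{36} is the complete invariant here: its sign names the subgroup type.


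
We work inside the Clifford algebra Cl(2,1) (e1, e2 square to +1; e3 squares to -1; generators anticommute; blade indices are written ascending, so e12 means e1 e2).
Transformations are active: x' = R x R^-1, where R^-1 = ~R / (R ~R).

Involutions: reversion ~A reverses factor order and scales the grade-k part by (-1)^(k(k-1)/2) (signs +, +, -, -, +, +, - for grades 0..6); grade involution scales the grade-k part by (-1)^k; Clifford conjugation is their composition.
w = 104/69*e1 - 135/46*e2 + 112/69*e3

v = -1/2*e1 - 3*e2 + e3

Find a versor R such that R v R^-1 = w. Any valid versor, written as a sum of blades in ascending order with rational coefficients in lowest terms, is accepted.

Take R = v + w = 139/138*e1 - 273/46*e2 + 181/69*e3. Because q(v) = q(w) = 33/4, conjugation by R sends v exactly to w.
Answer: 139/138*e1 - 273/46*e2 + 181/69*e3


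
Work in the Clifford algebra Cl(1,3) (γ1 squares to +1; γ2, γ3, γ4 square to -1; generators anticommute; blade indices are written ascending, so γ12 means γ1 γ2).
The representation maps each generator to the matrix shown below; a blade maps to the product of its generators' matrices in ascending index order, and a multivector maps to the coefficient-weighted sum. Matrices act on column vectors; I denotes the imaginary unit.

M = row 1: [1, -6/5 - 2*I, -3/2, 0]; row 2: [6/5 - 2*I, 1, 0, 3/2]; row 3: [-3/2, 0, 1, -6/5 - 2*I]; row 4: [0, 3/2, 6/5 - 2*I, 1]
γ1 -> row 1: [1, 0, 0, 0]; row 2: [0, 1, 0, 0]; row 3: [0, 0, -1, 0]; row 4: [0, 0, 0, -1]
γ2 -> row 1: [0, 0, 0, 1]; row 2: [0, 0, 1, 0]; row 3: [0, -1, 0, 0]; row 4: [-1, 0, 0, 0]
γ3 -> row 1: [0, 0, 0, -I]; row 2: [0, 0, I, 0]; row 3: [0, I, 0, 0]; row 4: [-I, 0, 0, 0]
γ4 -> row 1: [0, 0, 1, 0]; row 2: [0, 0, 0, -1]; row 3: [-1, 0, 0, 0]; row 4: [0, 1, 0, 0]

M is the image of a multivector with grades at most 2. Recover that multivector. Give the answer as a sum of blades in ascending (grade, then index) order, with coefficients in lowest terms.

Method: the blade images are trace-orthogonal — tr(rho(e_A) rho(e_B)^-1) = 4 if A = B and 0 otherwise — and rho(e_A)^-1 = (e_A)^2 * rho(e_A) with (e_A)^2 = +1 or -1, so the coefficient of e_A in the preimage is (e_A)^2 * tr(M rho(e_A))/4.
Nonzero projections over blades of grade <= 2: 1: (1)^2 = +1, tr(M 1) = 4, coefficient 1; γ14: (γ14)^2 = +1, tr(M rho(γ14)) = -6, coefficient -3/2; γ24: (γ24)^2 = -1, tr(M rho(γ24)) = 24/5, coefficient -6/5; γ34: (γ34)^2 = -1, tr(M rho(γ34)) = -8, coefficient 2. Every other blade of grade <= 2 projects to 0.
Answer: 1 - 3/2*γ14 - 6/5*γ24 + 2*γ34


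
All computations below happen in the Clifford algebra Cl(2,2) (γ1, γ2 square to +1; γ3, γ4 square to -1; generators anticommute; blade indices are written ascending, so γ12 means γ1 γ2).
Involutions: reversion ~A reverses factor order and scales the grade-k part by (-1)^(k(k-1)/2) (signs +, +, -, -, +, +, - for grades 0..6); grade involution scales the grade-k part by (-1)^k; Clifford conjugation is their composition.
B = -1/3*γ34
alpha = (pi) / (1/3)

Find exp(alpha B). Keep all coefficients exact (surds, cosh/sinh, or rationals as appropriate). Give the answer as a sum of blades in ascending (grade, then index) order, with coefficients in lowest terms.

B^2 = (-1/3)^2*(γ34)^2 = 1/9*(-1) = -1/9 (a basis 2-blade squares to minus the product of its generators' squares).
B^2 = -1/9 — since the square is negative, the closed form is circular: l = 1/3, alpha*l = pi, so exp(alpha B) = cos(pi) + (sin(pi)/(1/3))*B = -1 + (0)*B.
Answer: -1


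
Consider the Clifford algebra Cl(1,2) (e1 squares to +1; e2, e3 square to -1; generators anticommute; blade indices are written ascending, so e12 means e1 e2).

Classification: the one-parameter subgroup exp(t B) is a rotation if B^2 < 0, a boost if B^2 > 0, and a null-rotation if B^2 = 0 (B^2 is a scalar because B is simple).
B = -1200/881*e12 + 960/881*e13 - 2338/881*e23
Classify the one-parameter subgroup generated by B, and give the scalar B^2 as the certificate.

B^2 term by term: the squares give (-1200/881)^2*(e12)^2 + (960/881)^2*(e13)^2 + (-2338/881)^2*(e23)^2 = 1440000/776161*(+1) + 921600/776161*(+1) + 5466244/776161*(-1) = -4 (each basis 2-blade squares to minus the product of its generators' squares); cross terms between blades sharing an index anticommute and cancel. So B^2 = -4.
Answer: rotation, certificate B^2 = -4. B^2 = -4 is basis-independent, so its sign is the whole story.


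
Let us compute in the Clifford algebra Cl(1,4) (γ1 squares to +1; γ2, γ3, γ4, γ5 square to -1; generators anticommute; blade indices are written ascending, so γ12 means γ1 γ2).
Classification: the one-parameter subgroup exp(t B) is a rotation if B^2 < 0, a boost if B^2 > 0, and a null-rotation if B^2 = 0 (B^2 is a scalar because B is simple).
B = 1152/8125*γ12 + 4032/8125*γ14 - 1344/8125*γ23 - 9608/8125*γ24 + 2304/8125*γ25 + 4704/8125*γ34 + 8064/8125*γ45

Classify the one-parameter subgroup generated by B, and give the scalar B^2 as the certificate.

B^2 term by term: the squares give (1152/8125)^2*(γ12)^2 + (4032/8125)^2*(γ14)^2 + (-1344/8125)^2*(γ23)^2 + (-9608/8125)^2*(γ24)^2 + (2304/8125)^2*(γ25)^2 + (4704/8125)^2*(γ34)^2 + (8064/8125)^2*(γ45)^2 = 1327104/66015625*(+1) + 16257024/66015625*(+1) + 1806336/66015625*(-1) + 92313664/66015625*(-1) + 5308416/66015625*(-1) + 22127616/66015625*(-1) + 65028096/66015625*(-1) = -64/25 (each basis 2-blade squares to minus the product of its generators' squares); cross terms between blades sharing an index anticommute and cancel; the commuting (index-disjoint) pairs give grade-4 terms 2*c*c'*(blade product), which cancel blade by blade — γ1234: 10838016/66015625 - 10838016/66015625 = 0; γ1245: 18579456/66015625 - 18579456/66015625 = 0; γ2345: -21676032/66015625 + 21676032/66015625 = 0 — confirming B is simple. So B^2 = -64/25.
Answer: rotation, certificate B^2 = -64/25. Note: conjugating B changes its blade decomposition but never the scalar B^2 = -64/25, whose sign settles the classification.


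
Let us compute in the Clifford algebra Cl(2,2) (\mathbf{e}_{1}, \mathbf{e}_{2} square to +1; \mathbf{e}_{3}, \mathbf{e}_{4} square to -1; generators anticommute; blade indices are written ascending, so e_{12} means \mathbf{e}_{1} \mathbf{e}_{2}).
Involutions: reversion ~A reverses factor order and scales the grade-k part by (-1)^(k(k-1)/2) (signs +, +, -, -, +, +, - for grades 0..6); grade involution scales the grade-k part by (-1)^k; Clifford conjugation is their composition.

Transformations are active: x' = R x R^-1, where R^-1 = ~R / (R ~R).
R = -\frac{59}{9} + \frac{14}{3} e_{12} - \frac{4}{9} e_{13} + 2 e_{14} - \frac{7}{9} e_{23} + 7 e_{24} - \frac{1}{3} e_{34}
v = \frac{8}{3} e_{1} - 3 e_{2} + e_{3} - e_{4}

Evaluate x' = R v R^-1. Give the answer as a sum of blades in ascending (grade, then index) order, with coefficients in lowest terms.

~R = -\frac{59}{9} - \frac{14}{3} e_{12} + \frac{4}{9} e_{13} - 2 e_{14} + \frac{7}{9} e_{23} - 7 e_{24} + \frac{1}{3} e_{34}, and R ~R = \frac{896}{81}, so R^-1 = ~R / (\frac{896}{81}).
R v = -\frac{784}{27} e_{1} + 15 e_{2} - \frac{217}{27} e_{3} + \frac{197}{9} e_{4} + \frac{34}{27} e_{123} + 20 e_{124} - \frac{22}{9} e_{134} - \frac{47}{9} e_{234}
Answer: \frac{142}{21} e_{1} - \frac{22}{3} e_{2} + \frac{44}{21} e_{3} - 9 e_{4}


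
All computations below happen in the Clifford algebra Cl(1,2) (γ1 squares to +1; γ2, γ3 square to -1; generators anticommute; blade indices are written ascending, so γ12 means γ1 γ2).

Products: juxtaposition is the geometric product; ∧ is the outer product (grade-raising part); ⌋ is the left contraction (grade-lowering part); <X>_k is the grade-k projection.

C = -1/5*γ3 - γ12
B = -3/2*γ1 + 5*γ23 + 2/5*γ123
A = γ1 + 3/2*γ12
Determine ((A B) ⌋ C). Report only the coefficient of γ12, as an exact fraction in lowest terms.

step 1: -3/2 + 9/4*γ2 + 3/5*γ3 - 15/2*γ13 + 2/5*γ23 + 5*γ123
step 2: 3/25 - 9/4*γ1 + 3/10*γ3 + 3/2*γ12
Answer: 3/2


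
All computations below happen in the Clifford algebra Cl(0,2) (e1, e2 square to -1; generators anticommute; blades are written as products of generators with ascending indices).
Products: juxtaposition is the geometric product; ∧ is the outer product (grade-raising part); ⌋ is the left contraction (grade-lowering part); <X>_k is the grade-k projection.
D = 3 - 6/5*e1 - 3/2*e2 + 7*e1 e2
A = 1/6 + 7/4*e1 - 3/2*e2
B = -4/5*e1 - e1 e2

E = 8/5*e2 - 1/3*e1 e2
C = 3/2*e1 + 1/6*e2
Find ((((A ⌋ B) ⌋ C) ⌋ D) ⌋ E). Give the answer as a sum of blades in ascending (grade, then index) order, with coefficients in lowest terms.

step 1: 7/5 + 41/30*e1 + 7/4*e2 - 1/6*e1 e2
step 2: -281/120 + 21/10*e1 + 7/30*e2
step 3: -831/200 + 1333/300*e1 - 179/16*e2 - 1967/120*e1 e2
step 4: 4477/360 + 179/48*e1 - 23251/4500*e2 + 277/200*e1 e2
Answer: 4477/360 + 179/48*e1 - 23251/4500*e2 + 277/200*e1 e2


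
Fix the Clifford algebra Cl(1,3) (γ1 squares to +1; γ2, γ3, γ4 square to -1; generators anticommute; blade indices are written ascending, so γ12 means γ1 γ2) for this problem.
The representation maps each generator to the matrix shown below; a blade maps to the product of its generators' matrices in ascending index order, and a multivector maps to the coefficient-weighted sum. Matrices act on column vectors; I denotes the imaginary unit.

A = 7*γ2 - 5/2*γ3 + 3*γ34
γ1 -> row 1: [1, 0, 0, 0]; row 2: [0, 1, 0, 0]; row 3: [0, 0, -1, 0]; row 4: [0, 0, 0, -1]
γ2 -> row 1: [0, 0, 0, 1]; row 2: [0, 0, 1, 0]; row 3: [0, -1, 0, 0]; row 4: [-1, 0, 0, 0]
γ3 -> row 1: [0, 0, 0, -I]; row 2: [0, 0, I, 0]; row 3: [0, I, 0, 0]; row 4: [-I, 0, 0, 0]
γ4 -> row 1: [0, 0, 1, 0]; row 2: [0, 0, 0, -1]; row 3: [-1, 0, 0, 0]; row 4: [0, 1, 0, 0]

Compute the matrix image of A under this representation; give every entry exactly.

Bivector images (products of the table entries): rho(γ34) = rho(γ3)rho(γ4) = row 1: [0, -I, 0, 0]; row 2: [-I, 0, 0, 0]; row 3: [0, 0, 0, -I]; row 4: [0, 0, -I, 0].
M = (7)*rho(γ2) + (-5/2)*rho(γ3) + (3)*rho(γ34), summed entrywise:
Answer: row 1: [0, -3*I, 0, 7 + 5*I/2]; row 2: [-3*I, 0, 7 - 5*I/2, 0]; row 3: [0, -7 - 5*I/2, 0, -3*I]; row 4: [-7 + 5*I/2, 0, -3*I, 0]


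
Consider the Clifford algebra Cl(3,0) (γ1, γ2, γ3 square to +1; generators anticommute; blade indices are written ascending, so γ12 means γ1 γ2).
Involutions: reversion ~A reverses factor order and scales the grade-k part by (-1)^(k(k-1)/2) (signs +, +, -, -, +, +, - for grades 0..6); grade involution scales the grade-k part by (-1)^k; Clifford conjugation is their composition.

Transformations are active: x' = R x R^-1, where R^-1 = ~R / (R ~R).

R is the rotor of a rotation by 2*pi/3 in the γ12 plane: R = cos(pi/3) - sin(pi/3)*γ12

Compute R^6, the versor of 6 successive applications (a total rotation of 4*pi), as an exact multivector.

Because a rotor carries half the rotation angle, composing 6 copies of this γ12-plane rotor multiplies the phase: 6*(pi/3) = 2*pi, hence R^6 = cos(2*pi) - sin(2*pi)*γ12.
cos(2*pi) = 1 and sin(2*pi) = 0, so R^6 = 1. The total rotation 4*pi is 2 full turns, so every vector returns to itself, yet the rotor is +1, back on the identity sheet (an even number of 2*pi turns).
Answer: 1
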